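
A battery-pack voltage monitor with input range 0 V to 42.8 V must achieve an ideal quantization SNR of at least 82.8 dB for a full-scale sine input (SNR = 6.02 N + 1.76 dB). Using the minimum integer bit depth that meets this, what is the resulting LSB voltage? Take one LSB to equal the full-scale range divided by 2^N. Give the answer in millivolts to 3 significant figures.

Range is 42.8 V.
N ≥ (82.8 − 1.76)/6.02 = 13.462 → N_min = 14.
LSB = 42.8 V / 2^14 = 2.61 mV.

2.61 mV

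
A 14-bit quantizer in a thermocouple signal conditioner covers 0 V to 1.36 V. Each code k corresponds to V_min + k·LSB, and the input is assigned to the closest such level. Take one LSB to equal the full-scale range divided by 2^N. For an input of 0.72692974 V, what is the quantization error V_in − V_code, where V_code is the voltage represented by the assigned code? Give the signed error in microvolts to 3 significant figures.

+30.3 µV

Range is 1.36 V. LSB = 1.36 V / 2^14 ≈ 83.01 µV.
Position in LSBs: (0.72692974 − (0)) × 16384/1.36 = 8757.3653; rounding gives k = 8757.
V_code = 0 + (8757/16384) × 1.36 = 0.72689941406 V.
V_in − V_code = 0.72692974 − (0.72689941406) = +30.3 µV.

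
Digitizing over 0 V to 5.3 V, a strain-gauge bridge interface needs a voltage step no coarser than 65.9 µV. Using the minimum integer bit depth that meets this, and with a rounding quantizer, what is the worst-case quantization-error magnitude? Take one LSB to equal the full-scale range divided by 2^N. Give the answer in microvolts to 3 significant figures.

20.2 µV

Full-scale range = 5.3 V.
Required number of levels: 5.3/65.9 µV = 80425; smallest N with 2^N ≥ that is 17.
LSB = 5.3 V ÷ 2^17 = 5.3/131072 V = 40.436 µV.
Half an LSB is 20.2 µV.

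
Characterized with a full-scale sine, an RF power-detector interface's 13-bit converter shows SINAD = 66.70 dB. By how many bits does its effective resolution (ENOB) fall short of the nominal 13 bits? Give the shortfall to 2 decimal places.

2.21 bits

N_eff = (66.70 − 1.76)/6.02 = 10.7874 bits.
13 − 10.7874 = 2.21 bits below nominal.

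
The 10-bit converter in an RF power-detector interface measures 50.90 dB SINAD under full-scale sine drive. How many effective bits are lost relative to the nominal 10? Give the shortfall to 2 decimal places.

1.84 bits

N_eff = (50.90 − 1.76)/6.02 = 8.1628 bits.
Shortfall = 10 − 8.1628 = 1.8372 bits.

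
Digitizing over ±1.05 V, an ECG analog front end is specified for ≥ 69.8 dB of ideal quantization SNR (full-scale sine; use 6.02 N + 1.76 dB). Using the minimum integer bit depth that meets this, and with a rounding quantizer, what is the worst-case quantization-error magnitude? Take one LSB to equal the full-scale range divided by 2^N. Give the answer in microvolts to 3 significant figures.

256 µV

Range = 1.05 − (-1.05) = 2.1 V.
6.02 N + 1.76 ≥ 69.8 gives N ≥ 11.302, so the minimum integer is 12.
One LSB is 2.1 V / 4096 = 0.51270 mV.
|e|_max = LSB/2 = 256 µV.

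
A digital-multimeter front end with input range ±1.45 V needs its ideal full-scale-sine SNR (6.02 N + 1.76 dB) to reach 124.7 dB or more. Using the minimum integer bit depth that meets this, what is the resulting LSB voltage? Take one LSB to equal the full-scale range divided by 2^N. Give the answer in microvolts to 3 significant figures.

1.38 µV

Span: 1.45 V − (-1.45 V) = 2.9 V.
N ≥ (124.7 − 1.76)/6.02 = 20.422 → N_min = 21.
LSB = 2.9 V ÷ 2^21 = 2.9/2097152 V = 1.38 µV.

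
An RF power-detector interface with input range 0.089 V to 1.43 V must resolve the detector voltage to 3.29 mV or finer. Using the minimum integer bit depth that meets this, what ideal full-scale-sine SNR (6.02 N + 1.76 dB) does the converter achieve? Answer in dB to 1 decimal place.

55.9 dB

Full-scale range = 1.43 V − (0.089 V) = 1.341 V.
Need 2^N ≥ 1.341 V / 3.29 mV = 407.6 → N_min = 9.
SNR = 6.02 × 9 + 1.76 = 55.94 dB.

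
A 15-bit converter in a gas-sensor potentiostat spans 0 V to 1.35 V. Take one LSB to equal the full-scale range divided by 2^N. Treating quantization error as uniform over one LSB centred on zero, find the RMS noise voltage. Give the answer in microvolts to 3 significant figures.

Span = 1.35 V.
One LSB is 1.35 V / 32768 = 41.199 µV.
σ_q = LSB/√12 = 41.199 µV/3.4641 = 11.9 µV.

11.9 µV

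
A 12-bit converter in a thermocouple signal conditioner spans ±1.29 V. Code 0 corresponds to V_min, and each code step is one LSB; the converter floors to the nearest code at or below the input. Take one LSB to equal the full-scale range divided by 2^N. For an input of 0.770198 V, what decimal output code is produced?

Range = 1.29 − (-1.29) = 2.58 V. LSB = 2.58 V / 2^12 ≈ 0.6299 mV.
code = ⌊(V_in − V_min)/LSB⌋ = ⌊(V_in − V_min) × 2^12 / range⌋
     = ⌊(0.770198 − (-1.29)) × 4096 / 2.58⌋ = ⌊2.060198 × 4096/2.58⌋
     = ⌊3270.764⌋ = 3270.

3270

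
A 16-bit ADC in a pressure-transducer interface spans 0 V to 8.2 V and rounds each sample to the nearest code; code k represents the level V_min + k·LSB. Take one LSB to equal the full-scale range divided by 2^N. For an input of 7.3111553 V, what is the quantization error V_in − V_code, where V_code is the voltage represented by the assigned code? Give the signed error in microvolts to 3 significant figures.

Range is 8.2 V. LSB = 8.2 V / 2^16 ≈ 125.1 µV.
(7.3111553 − (0)) / LSB = 7.3111553 × 65536/8.2 = 58432.1797. Nearest integer: k = 58432.
Reconstructed level: 0 + 58432 × 8.2/65536 V = 7.3111328125 V.
Error = V_in − V_code = 7.3111553 − (7.3111328125) = +22.5 µV.

+22.5 µV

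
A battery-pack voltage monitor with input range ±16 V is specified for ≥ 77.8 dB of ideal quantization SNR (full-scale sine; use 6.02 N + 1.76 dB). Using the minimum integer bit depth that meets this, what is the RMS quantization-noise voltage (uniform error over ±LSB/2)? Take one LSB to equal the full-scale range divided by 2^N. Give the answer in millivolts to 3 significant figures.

1.13 mV

Span: 16 V − (-16 V) = 32 V.
Required N = ⌈(77.8 − 1.76)/6.02⌉ = ⌈12.631⌉ = 13.
LSB = 32 V / 2^13 = 3.9063 mV.
V_rms = LSB/√12 = 1.13 mV.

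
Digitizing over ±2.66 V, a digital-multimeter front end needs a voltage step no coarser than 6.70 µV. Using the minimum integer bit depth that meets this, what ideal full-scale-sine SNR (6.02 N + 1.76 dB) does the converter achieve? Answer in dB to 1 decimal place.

122.2 dB

The full-scale span is 2.66 − (-2.66) = 5.32 V.
Need 2^N ≥ 5.32 V / 6.70 µV = 794000 → N_min = 20.
Ideal SNR at N = 20: 6.02·20 + 1.76 = 122.2 dB.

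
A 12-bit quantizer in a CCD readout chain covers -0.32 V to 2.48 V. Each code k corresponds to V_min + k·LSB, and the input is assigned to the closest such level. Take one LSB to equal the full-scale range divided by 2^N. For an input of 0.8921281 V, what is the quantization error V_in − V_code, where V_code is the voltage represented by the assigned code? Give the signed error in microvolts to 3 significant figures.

Span: 2.48 V − (-0.32 V) = 2.8 V. LSB = 2.8 V / 2^12 ≈ 0.6836 mV.
Position in LSBs: (0.8921281 − (-0.32)) × 4096/2.8 = 1773.1702; rounding gives k = 1773.
V_code = -0.32 + (1773/4096) × 2.8 = 0.8920117188 V.
e = 0.8921281 − (0.8920117188) = +116 µV.

+116 µV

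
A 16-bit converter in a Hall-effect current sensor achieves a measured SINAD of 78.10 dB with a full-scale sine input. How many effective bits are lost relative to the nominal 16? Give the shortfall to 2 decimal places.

Effective bits = (78.10 − 1.76)/6.02 = 12.6811.
16 − 12.6811 = 3.32 bits below nominal.

3.32 bits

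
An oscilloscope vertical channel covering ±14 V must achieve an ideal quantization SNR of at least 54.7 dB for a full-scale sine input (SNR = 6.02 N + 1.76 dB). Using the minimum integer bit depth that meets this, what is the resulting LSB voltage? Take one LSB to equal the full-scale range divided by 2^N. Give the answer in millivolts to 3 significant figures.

54.7 mV

Range = 14 − (-14) = 28 V.
N ≥ (54.7 − 1.76)/6.02 = 8.794 → N_min = 9.
One LSB is 28 V / 512 = 54.7 mV.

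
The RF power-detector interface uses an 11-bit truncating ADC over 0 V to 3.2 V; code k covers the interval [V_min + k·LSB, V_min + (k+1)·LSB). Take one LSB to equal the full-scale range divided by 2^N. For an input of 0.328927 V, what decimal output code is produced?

V_FS = 3.2 V. LSB = 3.2 V / 2^11 ≈ 1.562 mV.
(V_in − V_min) × 2^11/range = (0.328927 − (0)) × 2048/3.2 = 210.513.
Floor → code = 210.

210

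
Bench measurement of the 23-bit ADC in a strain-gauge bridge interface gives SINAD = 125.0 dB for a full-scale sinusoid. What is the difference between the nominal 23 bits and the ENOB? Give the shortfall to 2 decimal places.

2.53 bits

N_eff = (125.0 − 1.76)/6.02 = 20.4718 bits.
Shortfall = 23 − 20.4718 = 2.5282 bits.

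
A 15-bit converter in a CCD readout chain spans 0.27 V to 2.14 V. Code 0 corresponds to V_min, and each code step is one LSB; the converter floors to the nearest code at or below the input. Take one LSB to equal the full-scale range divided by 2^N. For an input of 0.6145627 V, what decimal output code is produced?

6037

Full-scale range = 2.14 V − (0.27 V) = 1.87 V. LSB = 1.87 V / 2^15 ≈ 57.07 µV.
code = ⌊(V_in − V_min)/LSB⌋ = ⌊(V_in − V_min) × 2^15 / range⌋
     = ⌊(0.6145627 − (0.27)) × 32768 / 1.87⌋ = ⌊0.3445627 × 32768/1.87⌋
     = ⌊6037.770⌋ = 6037.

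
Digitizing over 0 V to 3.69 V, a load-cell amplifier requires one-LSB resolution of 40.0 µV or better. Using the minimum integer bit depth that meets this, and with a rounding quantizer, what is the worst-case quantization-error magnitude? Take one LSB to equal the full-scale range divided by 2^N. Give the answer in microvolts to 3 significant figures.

Range is 3.69 V.
3.69 V / 40.0 µV = 92250. Since 2^16 = 65536 and 2^17 = 131072, N = 17.
Step size = 3.69/131072 V = 28.152 µV.
Half an LSB is 14.1 µV.

14.1 µV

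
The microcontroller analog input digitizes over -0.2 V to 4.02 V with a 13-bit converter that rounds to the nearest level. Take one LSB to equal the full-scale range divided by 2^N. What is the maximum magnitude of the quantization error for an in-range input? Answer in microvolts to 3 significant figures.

Range = 4.02 − (-0.2) = 4.22 V.
LSB = 4.22 V / 2^13 = 0.51514 mV.
Worst-case error for round-to-nearest is half an LSB: 258 µV.

258 µV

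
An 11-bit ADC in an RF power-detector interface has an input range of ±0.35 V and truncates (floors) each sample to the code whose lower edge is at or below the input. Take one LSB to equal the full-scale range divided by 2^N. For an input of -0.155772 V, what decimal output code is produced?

Span: 0.35 V − (-0.35 V) = 0.7 V. LSB = 0.7 V / 2^11 ≈ 341.8 µV.
code = ⌊(V_in − V_min)/LSB⌋ = ⌊(V_in − V_min) × 2^11 / range⌋
     = ⌊(-0.155772 − (-0.35)) × 2048 / 0.7⌋ = ⌊0.194228 × 2048/0.7⌋
     = ⌊568.256⌋ = 568.

568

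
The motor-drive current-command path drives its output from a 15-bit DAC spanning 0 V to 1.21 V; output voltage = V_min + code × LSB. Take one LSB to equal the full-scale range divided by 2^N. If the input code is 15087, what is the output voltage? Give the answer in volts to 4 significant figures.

V_FS = 1.21 V. LSB = 1.21 V / 2^15.
V_out = 0 + 15087 × (1.21/32768) V
      = 0 + 0.557107 = 0.557107 V.

0.5571 V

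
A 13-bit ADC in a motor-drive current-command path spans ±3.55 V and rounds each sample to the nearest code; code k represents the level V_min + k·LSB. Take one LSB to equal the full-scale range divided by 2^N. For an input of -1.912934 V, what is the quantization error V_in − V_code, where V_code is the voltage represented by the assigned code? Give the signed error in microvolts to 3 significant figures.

Range = 3.55 − (-3.55) = 7.1 V. LSB = 7.1 V / 2^13 ≈ 0.8667 mV.
Position in LSBs: (-1.912934 − (-3.55)) × 8192/7.1 = 1888.8514; rounding gives k = 1889.
V_code = -3.55 + (1889/8192) × 7.1 = -1.912805176 V.
V_in − V_code = -1.912934 − (-1.912805176) = −129 µV.

−129 µV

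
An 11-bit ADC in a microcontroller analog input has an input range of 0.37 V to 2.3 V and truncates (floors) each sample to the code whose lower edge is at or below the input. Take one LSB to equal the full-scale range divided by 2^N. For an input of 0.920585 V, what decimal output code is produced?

Range = 2.3 − (0.37) = 1.93 V. LSB = 1.93 V / 2^11 ≈ 0.9424 mV.
V_in − V_min = 0.920585 − (0.37) = 0.550585 V.
Divide by LSB: 0.550585 × 2048/1.93 = 584.2477.
Truncating gives code 584.

584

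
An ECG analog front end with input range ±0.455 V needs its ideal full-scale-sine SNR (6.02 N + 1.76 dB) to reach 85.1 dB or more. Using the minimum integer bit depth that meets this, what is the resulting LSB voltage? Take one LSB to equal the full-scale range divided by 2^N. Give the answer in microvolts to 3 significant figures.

The full-scale span is 0.455 − (-0.455) = 0.91 V.
Solving 6.02 N ≥ 85.1 − 1.76: N ≥ 13.844. Round up → N = 14.
Step size = 0.91/16384 V = 55.5 µV.

55.5 µV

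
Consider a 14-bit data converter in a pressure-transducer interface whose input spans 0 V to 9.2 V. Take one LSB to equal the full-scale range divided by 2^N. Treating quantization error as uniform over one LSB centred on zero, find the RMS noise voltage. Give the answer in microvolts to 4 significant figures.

V_FS = 9.2 V.
One LSB is 9.2 V / 16384 = 0.561523 mV.
For a uniform distribution on [−LSB/2, +LSB/2], V_rms = LSB/√12 = 0.561523 mV/3.4641 = 162.1 µV.

162.1 µV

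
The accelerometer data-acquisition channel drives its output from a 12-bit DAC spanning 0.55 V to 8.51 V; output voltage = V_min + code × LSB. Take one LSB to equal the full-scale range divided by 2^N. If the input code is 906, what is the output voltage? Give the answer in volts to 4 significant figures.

2.311 V

Range = 8.51 − (0.55) = 7.96 V. LSB = 7.96 V / 2^12.
Output = V_min + (906/4096) × range = 0.55 + 0.221191 × 7.96 V
      = 0.55 V + 1.76068 V = 2.31068 V.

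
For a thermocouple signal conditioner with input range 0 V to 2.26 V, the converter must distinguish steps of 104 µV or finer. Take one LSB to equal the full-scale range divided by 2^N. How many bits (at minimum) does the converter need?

15 bits

Full-scale range = 2.26 V.
2.26 V / 104 µV = 21730. Since 2^14 = 16384 and 2^15 = 32768, N = 15.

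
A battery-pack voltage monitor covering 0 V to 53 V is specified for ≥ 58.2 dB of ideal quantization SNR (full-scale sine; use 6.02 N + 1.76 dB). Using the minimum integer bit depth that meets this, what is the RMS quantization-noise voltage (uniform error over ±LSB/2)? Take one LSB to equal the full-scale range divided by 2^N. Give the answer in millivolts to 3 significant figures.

Full-scale range = 53 V.
6.02 N + 1.76 ≥ 58.2 gives N ≥ 9.375, so the minimum integer is 10.
LSB = 53 V / 2^10 = 51.758 mV.
V_rms = LSB/√12 = 14.9 mV.

14.9 mV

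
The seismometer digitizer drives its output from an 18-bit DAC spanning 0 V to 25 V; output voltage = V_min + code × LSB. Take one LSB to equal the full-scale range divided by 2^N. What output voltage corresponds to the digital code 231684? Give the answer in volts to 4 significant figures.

Range is 25 V. LSB = 25 V / 2^18.
Output = V_min + (231684/262144) × range = 0 + 0.883804 × 25 V
      = 0 V + 22.0951 V = 22.0951 V.

22.10 V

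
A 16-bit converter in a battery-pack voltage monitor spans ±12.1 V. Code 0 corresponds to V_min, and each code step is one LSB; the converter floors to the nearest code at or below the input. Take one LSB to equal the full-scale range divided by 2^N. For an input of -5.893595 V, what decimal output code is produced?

16807

Span: 12.1 V − (-12.1 V) = 24.2 V. LSB = 24.2 V / 2^16 ≈ 369.3 µV.
(V_in − V_min) × 2^16/range = (-5.893595 − (-12.1)) × 65536/24.2 = 16807.560.
Floor → code = 16807.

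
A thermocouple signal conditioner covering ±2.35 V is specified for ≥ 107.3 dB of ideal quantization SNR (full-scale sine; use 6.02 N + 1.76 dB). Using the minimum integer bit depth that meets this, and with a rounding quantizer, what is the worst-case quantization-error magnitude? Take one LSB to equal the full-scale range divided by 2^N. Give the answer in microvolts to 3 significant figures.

Full-scale range = 2.35 V − (-2.35 V) = 4.7 V.
6.02 N + 1.76 ≥ 107.3 gives N ≥ 17.532, so the minimum integer is 18.
LSB = 4.7 V ÷ 2^18 = 4.7/262144 V = 17.929 µV.
|e|_max = LSB/2 = 8.96 µV.

8.96 µV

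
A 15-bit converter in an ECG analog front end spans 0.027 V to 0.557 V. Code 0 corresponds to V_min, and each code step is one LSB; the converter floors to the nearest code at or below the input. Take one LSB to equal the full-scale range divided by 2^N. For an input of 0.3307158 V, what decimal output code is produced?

18777

Full-scale range = 0.557 V − (0.027 V) = 0.53 V. LSB = 0.53 V / 2^15 ≈ 16.17 µV.
V_in − V_min = 0.3307158 − (0.027) = 0.3037158 V.
Divide by LSB: 0.3037158 × 32768/0.53 = 18777.6591.
Truncating gives code 18777.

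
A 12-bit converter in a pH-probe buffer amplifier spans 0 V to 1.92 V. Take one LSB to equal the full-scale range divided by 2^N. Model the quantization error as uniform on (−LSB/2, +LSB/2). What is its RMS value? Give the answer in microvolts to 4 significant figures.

135.3 µV

Span = 1.92 V.
One LSB is 1.92 V / 4096 = 468.750 µV.
V_rms = LSB/√12 = 468.750 µV / √12 = 135.3 µV.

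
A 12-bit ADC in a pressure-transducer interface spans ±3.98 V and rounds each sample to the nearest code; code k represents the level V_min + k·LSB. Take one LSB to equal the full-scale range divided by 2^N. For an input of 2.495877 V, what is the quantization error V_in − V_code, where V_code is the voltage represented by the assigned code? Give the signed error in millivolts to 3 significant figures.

+0.604 mV

The full-scale span is 3.98 − (-3.98) = 7.96 V. LSB = 7.96 V / 2^12 ≈ 1.943 mV.
(V_in − V_min)/LSB = (2.495877 − (-3.98)) × 4096/7.96 = 3332.3106 → nearest code k = 3332.
Reconstructed level: -3.98 + 3332 × 7.96/4096 V = 2.495273438 V.
e = 2.495877 − (2.495273438) = +0.604 mV.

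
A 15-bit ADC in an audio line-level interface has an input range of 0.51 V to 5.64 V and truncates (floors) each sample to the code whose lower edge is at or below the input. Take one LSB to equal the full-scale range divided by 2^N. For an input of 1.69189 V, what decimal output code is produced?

Span: 5.64 V − (0.51 V) = 5.13 V. LSB = 5.13 V / 2^15 ≈ 156.6 µV.
V_in − V_min = 1.69189 − (0.51) = 1.18189 V.
Divide by LSB: 1.18189 × 32768/5.13 = 7549.3512.
Truncating gives code 7549.

7549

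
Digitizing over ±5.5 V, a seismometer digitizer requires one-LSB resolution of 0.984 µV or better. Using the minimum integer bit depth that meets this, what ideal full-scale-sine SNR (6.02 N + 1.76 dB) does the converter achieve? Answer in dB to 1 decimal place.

146.2 dB

The full-scale span is 5.5 − (-5.5) = 11 V.
Required number of levels: 11/0.984 µV = 1.1179e7; smallest N with 2^N ≥ that is 24.
Ideal SNR at N = 24: 6.02·24 + 1.76 = 146.2 dB.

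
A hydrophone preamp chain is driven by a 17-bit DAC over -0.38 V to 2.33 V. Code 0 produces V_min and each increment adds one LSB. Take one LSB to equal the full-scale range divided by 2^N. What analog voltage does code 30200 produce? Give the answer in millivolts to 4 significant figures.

244.4 mV

The full-scale span is 2.33 − (-0.38) = 2.71 V. LSB = 2.71 V / 2^17.
V_out = V_min + code × LSB = -0.38 V + 30200 × 2.71 V / 131072
      = -0.38 V + 0.624405 V = 0.244405 V.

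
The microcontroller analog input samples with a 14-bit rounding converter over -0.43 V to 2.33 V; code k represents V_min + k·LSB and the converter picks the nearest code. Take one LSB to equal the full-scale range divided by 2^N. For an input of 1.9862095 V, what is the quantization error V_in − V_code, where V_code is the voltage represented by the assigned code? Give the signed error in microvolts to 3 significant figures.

The full-scale span is 2.33 − (-0.43) = 2.76 V. LSB = 2.76 V / 2^14 ≈ 168.5 µV.
(V_in − V_min)/LSB = (1.9862095 − (-0.43)) × 16384/2.76 = 14343.1799 → nearest code k = 14343.
V_code = -0.43 + (14343/16384) × 2.76 = 1.9861791992 V.
Error = V_in − V_code = 1.9862095 − (1.9861791992) = +30.3 µV.

+30.3 µV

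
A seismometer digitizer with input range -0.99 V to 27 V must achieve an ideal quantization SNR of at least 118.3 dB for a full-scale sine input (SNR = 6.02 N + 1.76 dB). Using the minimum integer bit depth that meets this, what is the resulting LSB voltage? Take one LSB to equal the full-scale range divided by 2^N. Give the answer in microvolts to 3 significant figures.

The full-scale span is 27 − (-0.99) = 27.99 V.
Required N = ⌈(118.3 − 1.76)/6.02⌉ = ⌈19.359⌉ = 20.
Step size = 27.99/1048576 V = 26.7 µV.

26.7 µV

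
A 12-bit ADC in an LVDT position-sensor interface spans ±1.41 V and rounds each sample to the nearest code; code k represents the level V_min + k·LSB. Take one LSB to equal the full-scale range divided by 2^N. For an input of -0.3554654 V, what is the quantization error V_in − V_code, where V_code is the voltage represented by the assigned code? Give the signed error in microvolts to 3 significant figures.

Full-scale range = 1.41 V − (-1.41 V) = 2.82 V. LSB = 2.82 V / 2^12 ≈ 0.6885 mV.
(-0.3554654 − (-1.41)) / LSB = 1.0545346 × 4096/2.82 = 1531.6928. Nearest integer: k = 1532.
V_code = -1.41 + (1532/4096) × 2.82 = -0.3552539063 V.
e = -0.3554654 − (-0.3552539063) = −211 µV.

−211 µV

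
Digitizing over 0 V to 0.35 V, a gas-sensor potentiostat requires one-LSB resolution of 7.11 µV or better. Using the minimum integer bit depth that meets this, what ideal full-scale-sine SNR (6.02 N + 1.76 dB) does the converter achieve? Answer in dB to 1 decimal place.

V_FS = 0.35 V.
Need 2^N ≥ 0.35 V / 7.11 µV = 49230 → N_min = 16.
6.02(16) + 1.76 = 98.08 dB.

98.1 dB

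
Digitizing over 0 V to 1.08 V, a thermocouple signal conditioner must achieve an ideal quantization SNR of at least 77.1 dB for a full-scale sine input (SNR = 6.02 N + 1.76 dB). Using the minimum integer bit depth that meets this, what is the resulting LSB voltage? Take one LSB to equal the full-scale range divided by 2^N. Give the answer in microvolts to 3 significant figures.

132 µV

Range is 1.08 V.
Solving 6.02 N ≥ 77.1 − 1.76: N ≥ 12.515. Round up → N = 13.
LSB = 1.08 V / 2^13 = 132 µV.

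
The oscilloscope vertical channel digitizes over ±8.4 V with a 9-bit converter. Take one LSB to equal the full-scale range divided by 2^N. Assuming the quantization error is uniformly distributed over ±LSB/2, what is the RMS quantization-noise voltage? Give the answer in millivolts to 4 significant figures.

9.472 mV

Full-scale range = 8.4 V − (-8.4 V) = 16.8 V.
Step size = 16.8/512 V = 32.8125 mV.
RMS of a uniform error over width LSB is LSB/√12 = 9.472 mV.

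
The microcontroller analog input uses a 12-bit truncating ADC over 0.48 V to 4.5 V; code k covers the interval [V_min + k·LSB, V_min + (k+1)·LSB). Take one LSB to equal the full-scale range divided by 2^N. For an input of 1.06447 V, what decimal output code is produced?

Span: 4.5 V − (0.48 V) = 4.02 V. LSB = 4.02 V / 2^12 ≈ 0.9814 mV.
V_in − V_min = 1.06447 − (0.48) = 0.58447 V.
Divide by LSB: 0.58447 × 4096/4.02 = 595.5197.
Truncating gives code 595.

595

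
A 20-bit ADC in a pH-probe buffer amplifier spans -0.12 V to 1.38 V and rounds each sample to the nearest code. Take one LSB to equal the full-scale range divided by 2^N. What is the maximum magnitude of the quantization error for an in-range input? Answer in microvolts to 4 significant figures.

Range = 1.38 − (-0.12) = 1.5 V.
Step size = 1.5/1048576 V = 1.43051 µV.
Worst-case error for round-to-nearest is half an LSB: 0.7153 µV.

0.7153 µV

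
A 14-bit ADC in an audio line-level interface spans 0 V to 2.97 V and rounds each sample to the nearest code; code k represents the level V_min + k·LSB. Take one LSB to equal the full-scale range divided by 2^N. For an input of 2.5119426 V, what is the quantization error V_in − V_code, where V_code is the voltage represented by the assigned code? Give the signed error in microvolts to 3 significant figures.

Full-scale range = 2.97 V. LSB = 2.97 V / 2^14 ≈ 181.3 µV.
(2.5119426 − (0)) / LSB = 2.5119426 × 16384/2.97 = 13857.1271. Nearest integer: k = 13857.
Reconstructed level: 0 + 13857 × 2.97/16384 V = 2.5119195557 V.
e = 2.5119426 − (2.5119195557) = +23.0 µV.

+23.0 µV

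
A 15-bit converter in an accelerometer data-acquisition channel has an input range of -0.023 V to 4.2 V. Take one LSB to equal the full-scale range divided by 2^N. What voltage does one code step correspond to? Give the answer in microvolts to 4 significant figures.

128.9 µV

The full-scale span is 4.2 − (-0.023) = 4.223 V.
There are 2^15 = 32768 steps.
Step size = 4.223/32768 V = 128.9 µV.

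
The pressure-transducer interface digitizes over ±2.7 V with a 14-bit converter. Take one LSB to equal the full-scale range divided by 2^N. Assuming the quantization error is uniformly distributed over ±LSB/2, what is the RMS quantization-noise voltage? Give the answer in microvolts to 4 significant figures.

95.14 µV

Span: 2.7 V − (-2.7 V) = 5.4 V.
LSB = 5.4 V ÷ 2^14 = 5.4/16384 V = 329.590 µV.
RMS of a uniform error over width LSB is LSB/√12 = 95.14 µV.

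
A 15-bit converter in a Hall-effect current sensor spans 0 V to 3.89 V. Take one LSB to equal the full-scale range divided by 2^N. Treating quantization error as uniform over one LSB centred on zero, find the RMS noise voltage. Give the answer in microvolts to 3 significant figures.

Span = 3.89 V.
LSB = 3.89 V ÷ 2^15 = 3.89/32768 V = 118.71 µV.
For a uniform distribution on [−LSB/2, +LSB/2], V_rms = LSB/√12 = 118.71 µV/3.4641 = 34.3 µV.

34.3 µV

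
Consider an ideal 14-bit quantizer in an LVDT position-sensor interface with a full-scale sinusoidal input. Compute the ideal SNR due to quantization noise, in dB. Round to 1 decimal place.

For an ideal N-bit converter with full-scale sine input, SNR = 6.02 N + 1.76 dB. SNR = 6.02 × 14 + 1.76 = 84.28 + 1.76 = 86.04 dB.

86.0 dB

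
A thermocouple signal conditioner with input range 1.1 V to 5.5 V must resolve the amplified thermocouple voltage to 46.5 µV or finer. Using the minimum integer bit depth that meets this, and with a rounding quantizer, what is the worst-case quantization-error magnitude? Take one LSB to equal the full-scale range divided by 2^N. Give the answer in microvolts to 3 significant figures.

Range = 5.5 − (1.1) = 4.4 V.
Required number of levels: 4.4/46.5 µV = 94624; smallest N with 2^N ≥ that is 17.
LSB = 4.4 V ÷ 2^17 = 4.4/131072 V = 33.569 µV.
|e|_max = LSB/2 = 16.8 µV.

16.8 µV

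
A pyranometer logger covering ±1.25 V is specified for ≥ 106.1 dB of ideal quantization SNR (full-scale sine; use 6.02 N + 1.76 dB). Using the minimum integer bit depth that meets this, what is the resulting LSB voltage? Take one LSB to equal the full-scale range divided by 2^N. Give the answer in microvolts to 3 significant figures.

Span: 1.25 V − (-1.25 V) = 2.5 V.
6.02 N + 1.76 ≥ 106.1 gives N ≥ 17.332, so the minimum integer is 18.
One LSB is 2.5 V / 262144 = 9.54 µV.

9.54 µV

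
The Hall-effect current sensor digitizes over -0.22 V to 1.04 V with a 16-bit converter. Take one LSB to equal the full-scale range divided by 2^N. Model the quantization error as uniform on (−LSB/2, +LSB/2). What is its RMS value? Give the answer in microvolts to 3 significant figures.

Full-scale range = 1.04 V − (-0.22 V) = 1.26 V.
One LSB is 1.26 V / 65536 = 19.226 µV.
RMS of a uniform error over width LSB is LSB/√12 = 5.55 µV.

5.55 µV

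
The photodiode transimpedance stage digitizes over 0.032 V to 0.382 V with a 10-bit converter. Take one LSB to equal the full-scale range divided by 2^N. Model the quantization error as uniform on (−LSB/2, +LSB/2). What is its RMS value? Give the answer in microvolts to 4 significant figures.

Range = 0.382 − (0.032) = 0.35 V.
One LSB is 0.35 V / 1024 = 341.797 µV.
For a uniform distribution on [−LSB/2, +LSB/2], V_rms = LSB/√12 = 341.797 µV/3.4641 = 98.67 µV.

98.67 µV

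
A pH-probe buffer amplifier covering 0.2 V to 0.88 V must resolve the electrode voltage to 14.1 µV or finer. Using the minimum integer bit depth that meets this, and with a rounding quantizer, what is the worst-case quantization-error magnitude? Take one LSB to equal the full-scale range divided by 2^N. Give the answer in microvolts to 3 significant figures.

5.19 µV

The full-scale span is 0.88 − (0.2) = 0.68 V.
Levels needed ≥ 0.68/14.1 µV = 48230. 2^16 = 65536 suffices, so N_min = 16.
Step size = 0.68/65536 V = 10.376 µV.
|e|_max = LSB/2 = 5.19 µV.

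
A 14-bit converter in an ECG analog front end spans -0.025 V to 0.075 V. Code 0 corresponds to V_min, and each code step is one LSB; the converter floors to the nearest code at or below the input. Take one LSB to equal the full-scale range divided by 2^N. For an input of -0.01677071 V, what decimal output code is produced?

Span: 0.075 V − (-0.025 V) = 0.1 V. LSB = 0.1 V / 2^14 ≈ 6.104 µV.
V_in − V_min = -0.01677071 − (-0.025) = 0.00822929 V.
Divide by LSB: 0.00822929 × 16384/0.1 = 1348.2869.
Truncating gives code 1348.

1348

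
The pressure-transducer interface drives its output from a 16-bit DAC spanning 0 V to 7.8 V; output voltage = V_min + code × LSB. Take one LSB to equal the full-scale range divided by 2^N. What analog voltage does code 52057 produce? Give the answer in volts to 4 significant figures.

6.196 V

V_FS = 7.8 V. LSB = 7.8 V / 2^16.
V_out = 0 + 52057 × (7.8/65536) V
      = 0 + 6.19575 = 6.19575 V.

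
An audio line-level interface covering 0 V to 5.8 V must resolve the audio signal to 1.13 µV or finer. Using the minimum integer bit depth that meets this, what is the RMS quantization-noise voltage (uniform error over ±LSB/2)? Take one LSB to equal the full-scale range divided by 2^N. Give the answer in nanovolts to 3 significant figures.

200 nV

Range is 5.8 V.
Need 2^N ≥ 5.8 V / 1.13 µV = 5.133e6 → N_min = 23.
LSB = 5.8 V / 2^23 = 0.69141 µV.
V_rms = LSB/√12 = 200 nV.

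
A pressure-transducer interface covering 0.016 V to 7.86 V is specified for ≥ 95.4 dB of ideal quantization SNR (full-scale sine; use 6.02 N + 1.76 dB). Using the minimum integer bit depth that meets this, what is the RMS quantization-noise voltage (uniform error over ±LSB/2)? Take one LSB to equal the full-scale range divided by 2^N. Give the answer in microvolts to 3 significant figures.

The full-scale span is 7.86 − (0.016) = 7.844 V.
Required N = ⌈(95.4 − 1.76)/6.02⌉ = ⌈15.555⌉ = 16.
One LSB is 7.844 V / 65536 = 119.69 µV.
RMS noise = LSB/√12 = 34.6 µV.

34.6 µV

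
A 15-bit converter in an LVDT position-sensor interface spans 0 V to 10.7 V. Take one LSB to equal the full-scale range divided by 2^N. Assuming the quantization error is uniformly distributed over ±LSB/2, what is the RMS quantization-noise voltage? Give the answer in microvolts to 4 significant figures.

94.26 µV

Span = 10.7 V.
One LSB is 10.7 V / 32768 = 326.538 µV.
σ_q = LSB/√12 = 326.538 µV/3.4641 = 94.26 µV.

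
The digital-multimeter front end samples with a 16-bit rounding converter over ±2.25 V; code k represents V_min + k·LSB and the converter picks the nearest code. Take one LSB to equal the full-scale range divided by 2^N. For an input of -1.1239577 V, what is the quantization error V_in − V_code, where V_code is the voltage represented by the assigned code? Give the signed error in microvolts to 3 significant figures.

+12.3 µV

Full-scale range = 2.25 V − (-2.25 V) = 4.5 V. LSB = 4.5 V / 2^16 ≈ 68.66 µV.
(-1.1239577 − (-2.25)) / LSB = 1.1260423 × 65536/4.5 = 16399.1796. Nearest integer: k = 16399.
V_code = -2.25 + (16399/65536) × 4.5 = -1.1239700317 V.
Error = V_in − V_code = -1.1239577 − (-1.1239700317) = +12.3 µV.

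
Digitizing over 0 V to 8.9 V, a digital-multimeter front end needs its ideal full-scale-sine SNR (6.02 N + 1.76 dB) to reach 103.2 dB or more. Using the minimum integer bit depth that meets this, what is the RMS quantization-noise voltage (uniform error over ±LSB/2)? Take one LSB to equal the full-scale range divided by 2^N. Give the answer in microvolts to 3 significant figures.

Full-scale range = 8.9 V.
Required N = ⌈(103.2 − 1.76)/6.02⌉ = ⌈16.850⌉ = 17.
Step size = 8.9/131072 V = 67.902 µV.
σ_q = LSB/√12 = 67.902 µV/3.4641 = 19.6 µV.

19.6 µV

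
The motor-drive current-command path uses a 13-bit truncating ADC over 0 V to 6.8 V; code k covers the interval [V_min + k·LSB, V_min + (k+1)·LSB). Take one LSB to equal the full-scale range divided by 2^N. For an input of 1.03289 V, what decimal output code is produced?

Full-scale range = 6.8 V. LSB = 6.8 V / 2^13 ≈ 0.8301 mV.
code = ⌊(V_in − V_min)/LSB⌋ = ⌊(V_in − V_min) × 2^13 / range⌋
     = ⌊(1.03289 − (0)) × 8192 / 6.8⌋ = ⌊1.03289 × 8192/6.8⌋
     = ⌊1244.329⌋ = 1244.

1244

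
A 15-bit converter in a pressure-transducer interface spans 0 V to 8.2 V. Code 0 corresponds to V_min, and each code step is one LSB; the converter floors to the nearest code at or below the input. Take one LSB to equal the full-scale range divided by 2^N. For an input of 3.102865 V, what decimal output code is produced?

12399

V_FS = 8.2 V. LSB = 8.2 V / 2^15 ≈ 250.2 µV.
code = ⌊(V_in − V_min)/LSB⌋ = ⌊(V_in − V_min) × 2^15 / range⌋
     = ⌊(3.102865 − (0)) × 32768 / 8.2⌋ = ⌊3.102865 × 32768/8.2⌋
     = ⌊12399.351⌋ = 12399.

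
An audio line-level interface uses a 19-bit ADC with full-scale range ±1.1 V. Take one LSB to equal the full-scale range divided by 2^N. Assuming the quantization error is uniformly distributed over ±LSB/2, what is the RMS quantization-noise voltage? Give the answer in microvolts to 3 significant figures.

The full-scale span is 1.1 − (-1.1) = 2.2 V.
One LSB is 2.2 V / 524288 = 4.1962 µV.
For a uniform distribution on [−LSB/2, +LSB/2], V_rms = LSB/√12 = 4.1962 µV/3.4641 = 1.21 µV.

1.21 µV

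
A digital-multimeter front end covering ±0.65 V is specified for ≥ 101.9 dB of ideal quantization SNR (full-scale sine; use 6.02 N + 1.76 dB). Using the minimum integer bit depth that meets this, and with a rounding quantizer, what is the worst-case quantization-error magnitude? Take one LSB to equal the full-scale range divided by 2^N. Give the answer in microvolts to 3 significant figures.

4.96 µV

The full-scale span is 0.65 − (-0.65) = 1.3 V.
N ≥ (101.9 − 1.76)/6.02 = 16.635 → N_min = 17.
LSB = 1.3 V ÷ 2^17 = 1.3/131072 V = 9.9182 µV.
Half an LSB is 4.96 µV.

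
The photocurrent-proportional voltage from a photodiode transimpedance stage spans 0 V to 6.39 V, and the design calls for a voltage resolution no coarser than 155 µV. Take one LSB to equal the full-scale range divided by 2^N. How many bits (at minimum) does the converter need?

V_FS = 6.39 V.
6.39 V / 155 µV = 41230. Since 2^15 = 32768 and 2^16 = 65536, N = 16.

16 bits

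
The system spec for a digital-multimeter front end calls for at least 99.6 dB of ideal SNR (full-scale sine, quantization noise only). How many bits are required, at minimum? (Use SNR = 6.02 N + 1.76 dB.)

17 bits

N ≥ (99.6 − 1.76)/6.02 = 16.252 → N_min = 17.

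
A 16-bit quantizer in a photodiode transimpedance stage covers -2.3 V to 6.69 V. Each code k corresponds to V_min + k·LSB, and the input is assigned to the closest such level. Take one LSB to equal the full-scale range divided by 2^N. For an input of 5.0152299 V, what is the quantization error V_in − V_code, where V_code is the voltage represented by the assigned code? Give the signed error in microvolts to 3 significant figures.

Span: 6.69 V − (-2.3 V) = 8.99 V. LSB = 8.99 V / 2^16 ≈ 137.2 µV.
Position in LSBs: (5.0152299 − (-2.3)) × 65536/8.99 = 53327.1309; rounding gives k = 53327.
V_code = -2.3 + (53327/65536) × 8.99 = 5.0152119446 V.
V_in − V_code = 5.0152299 − (5.0152119446) = +18.0 µV.

+18.0 µV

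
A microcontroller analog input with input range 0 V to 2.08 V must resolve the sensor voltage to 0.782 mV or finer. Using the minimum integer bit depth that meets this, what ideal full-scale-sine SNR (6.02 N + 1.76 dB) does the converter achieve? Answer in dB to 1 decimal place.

74.0 dB

Range is 2.08 V.
2.08 V / 0.782 mV = 2660. Since 2^11 = 2048 and 2^12 = 4096, N = 12.
Ideal SNR at N = 12: 6.02·12 + 1.76 = 74.0 dB.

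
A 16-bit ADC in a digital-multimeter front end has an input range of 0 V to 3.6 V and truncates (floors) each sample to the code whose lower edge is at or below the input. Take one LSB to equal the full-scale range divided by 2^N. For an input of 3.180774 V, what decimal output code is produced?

57904

Span = 3.6 V. LSB = 3.6 V / 2^16 ≈ 54.93 µV.
(V_in − V_min) × 2^16/range = (3.180774 − (0)) × 65536/3.6 = 57904.224.
Floor → code = 57904.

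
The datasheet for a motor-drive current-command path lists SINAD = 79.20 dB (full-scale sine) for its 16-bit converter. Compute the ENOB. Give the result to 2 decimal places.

12.86 bits

ENOB = (SINAD − 1.76) / 6.02 = (79.20 − 1.76) / 6.02 = 77.44 / 6.02 = 12.8638.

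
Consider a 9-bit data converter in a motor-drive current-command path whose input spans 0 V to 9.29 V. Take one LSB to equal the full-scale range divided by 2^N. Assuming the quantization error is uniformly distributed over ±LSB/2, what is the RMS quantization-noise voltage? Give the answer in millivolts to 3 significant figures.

V_FS = 9.29 V.
LSB = 9.29 V / 2^9 = 18.145 mV.
For a uniform distribution on [−LSB/2, +LSB/2], V_rms = LSB/√12 = 18.145 mV/3.4641 = 5.24 mV.

5.24 mV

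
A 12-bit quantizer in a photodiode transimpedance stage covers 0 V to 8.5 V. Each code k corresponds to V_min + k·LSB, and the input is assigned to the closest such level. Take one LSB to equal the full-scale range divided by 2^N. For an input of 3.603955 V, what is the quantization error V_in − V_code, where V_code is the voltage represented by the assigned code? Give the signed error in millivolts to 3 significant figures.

−0.659 mV

Span = 8.5 V. LSB = 8.5 V / 2^12 ≈ 2.075 mV.
Position in LSBs: (3.603955 − (0)) × 4096/8.5 = 1736.6823; rounding gives k = 1737.
Reconstructed level: 0 + 1737 × 8.5/4096 V = 3.604614258 V.
Error = V_in − V_code = 3.603955 − (3.604614258) = −0.659 mV.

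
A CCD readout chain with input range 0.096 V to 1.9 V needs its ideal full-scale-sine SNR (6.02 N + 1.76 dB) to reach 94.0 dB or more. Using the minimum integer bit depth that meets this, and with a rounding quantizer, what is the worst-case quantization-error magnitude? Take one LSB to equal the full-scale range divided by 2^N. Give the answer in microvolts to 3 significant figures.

13.8 µV

The full-scale span is 1.9 − (0.096) = 1.804 V.
N ≥ (94.0 − 1.76)/6.02 = 15.322 → N_min = 16.
LSB = 1.804 V / 2^16 = 27.527 µV.
|e|_max = LSB/2 = 13.8 µV.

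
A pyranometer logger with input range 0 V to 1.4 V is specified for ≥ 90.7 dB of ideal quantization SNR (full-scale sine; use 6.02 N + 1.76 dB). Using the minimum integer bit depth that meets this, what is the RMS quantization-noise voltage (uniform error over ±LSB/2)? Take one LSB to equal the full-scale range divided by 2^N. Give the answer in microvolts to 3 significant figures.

V_FS = 1.4 V.
Required N = ⌈(90.7 − 1.76)/6.02⌉ = ⌈14.774⌉ = 15.
One LSB is 1.4 V / 32768 = 42.725 µV.
RMS noise = LSB/√12 = 12.3 µV.

12.3 µV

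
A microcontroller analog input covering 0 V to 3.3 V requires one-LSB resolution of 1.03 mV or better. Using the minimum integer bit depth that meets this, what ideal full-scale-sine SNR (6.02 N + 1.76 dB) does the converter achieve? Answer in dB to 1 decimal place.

Full-scale range = 3.3 V.
3.3 V / 1.03 mV = 3204. Since 2^11 = 2048 and 2^12 = 4096, N = 12.
Ideal SNR at N = 12: 6.02·12 + 1.76 = 74.0 dB.

74.0 dB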